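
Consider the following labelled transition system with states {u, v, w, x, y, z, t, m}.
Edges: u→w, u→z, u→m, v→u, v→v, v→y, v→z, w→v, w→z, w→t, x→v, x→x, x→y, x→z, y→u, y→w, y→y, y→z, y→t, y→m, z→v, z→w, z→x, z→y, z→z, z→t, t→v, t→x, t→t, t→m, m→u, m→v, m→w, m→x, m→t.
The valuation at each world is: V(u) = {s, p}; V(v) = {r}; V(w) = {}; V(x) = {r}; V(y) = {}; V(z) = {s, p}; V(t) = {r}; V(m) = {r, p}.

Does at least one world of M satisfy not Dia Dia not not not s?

Recall that Dia ψ holds at a world iff ψ holds at some accessible world.
Let φ = not Dia Dia not not not s. Evaluate φ at each world:
  u (successors {w, z, m}): φ is false.
  v (successors {u, v, y, z}): φ is false.
  w (successors {v, z, t}): φ is false.
  x (successors {v, x, y, z}): φ is false.
  y (successors {u, w, y, z, t, m}): φ is false.
  z (successors {v, w, x, y, z, t}): φ is false.
  t (successors {v, x, t, m}): φ is false.
  m (successors {u, v, w, x, t}): φ is false.
For instance, at w:
  At w: Dia Dia not not not s is true, so not Dia Dia not not not s is false.
    At w: Dia Dia not not not s requires Dia not not not s at some successor in {v, z, t}.
      Dia not not not s holds at v, so Dia Dia not not not s is true at w.

No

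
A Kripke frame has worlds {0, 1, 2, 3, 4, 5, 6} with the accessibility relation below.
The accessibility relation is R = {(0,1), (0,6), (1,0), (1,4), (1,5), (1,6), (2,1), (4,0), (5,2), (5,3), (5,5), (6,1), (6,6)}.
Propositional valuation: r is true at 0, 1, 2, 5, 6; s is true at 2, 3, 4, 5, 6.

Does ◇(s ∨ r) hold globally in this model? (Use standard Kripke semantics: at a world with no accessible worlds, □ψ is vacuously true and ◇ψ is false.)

Let φ = ◇(s ∨ r). Evaluate φ at each world:
  0 (successors {1, 6}): φ is true.
  1 (successors {0, 4, 5, 6}): φ is true.
  2 (successors {1}): φ is true.
  3 (successors ∅): φ is false.
  4 (successors {0}): φ is true.
  5 (successors {2, 3, 5}): φ is true.
  6 (successors {1, 6}): φ is true.
Detail at 3 (counterexample):
  At 3: no accessible worlds, so ◇(s ∨ r) is false.

No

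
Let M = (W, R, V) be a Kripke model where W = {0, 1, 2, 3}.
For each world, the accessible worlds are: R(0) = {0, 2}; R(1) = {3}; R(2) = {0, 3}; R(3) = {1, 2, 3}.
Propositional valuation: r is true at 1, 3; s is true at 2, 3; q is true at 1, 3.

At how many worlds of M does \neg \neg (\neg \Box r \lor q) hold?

Let φ = \neg \neg (\neg \Box r \lor q). Evaluate φ at each world:
  0 (successors {0, 2}): φ is true.
  1 (successors {3}): φ is true.
  2 (successors {0, 3}): φ is true.
  3 (successors {1, 2, 3}): φ is true.
For instance, at 0:
  At 0: \neg (\neg \Box r \lor q) is false, so \neg \neg (\neg \Box r \lor q) is true.
    At 0: \neg \Box r \lor q is true, so \neg (\neg \Box r \lor q) is false.
      At 0: \neg \Box r is true, q is false, so \neg \Box r \lor q is true.
Satisfying worlds: {0, 1, 2, 3}

4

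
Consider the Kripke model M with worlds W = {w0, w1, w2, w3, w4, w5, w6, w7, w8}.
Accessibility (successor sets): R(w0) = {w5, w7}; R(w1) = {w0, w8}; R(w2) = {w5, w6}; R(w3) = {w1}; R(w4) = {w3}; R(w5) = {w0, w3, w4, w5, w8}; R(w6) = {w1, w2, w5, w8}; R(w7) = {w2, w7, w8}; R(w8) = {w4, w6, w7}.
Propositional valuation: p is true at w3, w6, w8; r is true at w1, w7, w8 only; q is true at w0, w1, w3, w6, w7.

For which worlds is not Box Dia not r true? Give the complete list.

Let φ = not Box Dia not r. Evaluate φ at each world:
  w0 (successors {w5, w7}): φ is false.
  w1 (successors {w0, w8}): φ is false.
  w2 (successors {w5, w6}): φ is false.
  w3 (successors {w1}): φ is false.
  w4 (successors {w3}): φ is true.
  w5 (successors {w0, w3, w4, w5, w8}): φ is true.
  w6 (successors {w1, w2, w5, w8}): φ is false.
  w7 (successors {w2, w7, w8}): φ is false.
  w8 (successors {w4, w6, w7}): φ is false.
For instance, at w2:
  At w2: Box Dia not r is true, so not Box Dia not r is false.
    At w2: Box Dia not r requires Dia not r at every successor {w5, w6}.
      At w5: Dia not r is true.
      At w6: Dia not r is true.
    So Box Dia not r is true at w2.
Satisfying worlds: {w4, w5}

w4, w5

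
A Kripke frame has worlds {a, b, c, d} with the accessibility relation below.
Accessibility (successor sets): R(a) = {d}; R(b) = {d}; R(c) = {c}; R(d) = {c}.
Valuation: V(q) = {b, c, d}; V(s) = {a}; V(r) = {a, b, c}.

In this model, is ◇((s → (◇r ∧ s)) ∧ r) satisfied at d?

At d: ◇((s → (◇r ∧ s)) ∧ r) requires (s → (◇r ∧ s)) ∧ r at some successor in {c}.
  (s → (◇r ∧ s)) ∧ r holds at c, so ◇((s → (◇r ∧ s)) ∧ r) is true at d.
    At c: s → (◇r ∧ s) is true, r is true, so (s → (◇r ∧ s)) ∧ r is true.
      At c: s is false, ◇r ∧ s is false, so s → (◇r ∧ s) is true.

Yes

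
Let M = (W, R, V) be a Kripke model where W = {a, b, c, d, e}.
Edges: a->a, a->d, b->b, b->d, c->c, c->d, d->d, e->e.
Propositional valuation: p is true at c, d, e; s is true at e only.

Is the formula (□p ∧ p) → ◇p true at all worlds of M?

Yes

Let φ = (□p ∧ p) → ◇p. Evaluate φ at each world:
  a (successors {a, d}): φ is true.
  b (successors {b, d}): φ is true.
  c (successors {c, d}): φ is true.
  d (successors {d}): φ is true.
  e (successors {e}): φ is true.
For instance, at e:
  At e: □p ∧ p is true, ◇p is true, so (□p ∧ p) → ◇p is true.
    At e: □p is true, p is true, so □p ∧ p is true.
      At e: □p requires p at every successor {e}.
        At e: p is true.
      So □p is true at e.
    At e: ◇p requires p at some successor in {e}.
      p holds at e, so ◇p is true at e.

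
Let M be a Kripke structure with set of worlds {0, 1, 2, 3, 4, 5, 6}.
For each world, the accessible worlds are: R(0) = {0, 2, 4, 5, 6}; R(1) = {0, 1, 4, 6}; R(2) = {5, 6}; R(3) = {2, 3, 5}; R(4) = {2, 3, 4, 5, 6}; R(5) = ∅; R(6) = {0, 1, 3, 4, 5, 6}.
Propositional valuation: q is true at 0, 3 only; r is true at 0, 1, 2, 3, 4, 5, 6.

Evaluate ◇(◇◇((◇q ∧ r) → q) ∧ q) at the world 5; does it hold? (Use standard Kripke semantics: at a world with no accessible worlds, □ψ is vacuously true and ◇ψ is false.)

No

Recall that ◇ψ holds at a world iff ψ holds at some accessible world.
At 5: no accessible worlds, so ◇(◇◇((◇q ∧ r) → q) ∧ q) is false.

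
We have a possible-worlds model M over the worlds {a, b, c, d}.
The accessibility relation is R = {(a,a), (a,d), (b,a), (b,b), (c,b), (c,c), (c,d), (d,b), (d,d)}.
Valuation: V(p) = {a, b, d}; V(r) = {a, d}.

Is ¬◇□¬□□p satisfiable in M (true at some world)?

Let φ = ¬◇□¬□□p. Evaluate φ at each world:
  a (successors {a, d}): φ is true.
  b (successors {a, b}): φ is true.
  c (successors {b, c, d}): φ is true.
  d (successors {b, d}): φ is true.
Detail at a (witness):
  At a: ◇□¬□□p is false, so ¬◇□¬□□p is true.
    At a: ◇□¬□□p requires □¬□□p at some successor in {a, d}.
      At a: □¬□□p is false.
      At d: □¬□□p is false.
    So ◇□¬□□p is false at a.

Yes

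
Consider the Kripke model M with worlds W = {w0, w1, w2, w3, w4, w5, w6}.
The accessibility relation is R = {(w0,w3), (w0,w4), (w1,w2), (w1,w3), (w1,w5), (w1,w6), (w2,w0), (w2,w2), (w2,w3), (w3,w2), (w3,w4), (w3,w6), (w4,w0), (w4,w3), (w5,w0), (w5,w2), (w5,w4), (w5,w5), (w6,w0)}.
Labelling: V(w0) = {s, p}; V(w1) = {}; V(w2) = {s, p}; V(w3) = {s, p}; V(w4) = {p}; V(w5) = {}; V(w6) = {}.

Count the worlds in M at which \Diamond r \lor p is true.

Recall that \Diamond ψ holds at a world iff ψ holds at some accessible world.
Let φ = \Diamond r \lor p. Evaluate φ at each world:
  w0 (successors {w3, w4}): φ is true.
  w1 (successors {w2, w3, w5, w6}): φ is false.
  w2 (successors {w0, w2, w3}): φ is true.
  w3 (successors {w2, w4, w6}): φ is true.
  w4 (successors {w0, w3}): φ is true.
  w5 (successors {w0, w2, w4, w5}): φ is false.
  w6 (successors {w0}): φ is false.
For instance, at w5:
  At w5: \Diamond r is false, p is false, so \Diamond r \lor p is false.
    At w5: \Diamond r requires r at some successor in {w0, w2, w4, w5}.
      At w0: r is false.
      At w2: r is false.
      At w4: r is false.
      At w5: r is false.
    So \Diamond r is false at w5.
Satisfying worlds: {w0, w2, w3, w4}

4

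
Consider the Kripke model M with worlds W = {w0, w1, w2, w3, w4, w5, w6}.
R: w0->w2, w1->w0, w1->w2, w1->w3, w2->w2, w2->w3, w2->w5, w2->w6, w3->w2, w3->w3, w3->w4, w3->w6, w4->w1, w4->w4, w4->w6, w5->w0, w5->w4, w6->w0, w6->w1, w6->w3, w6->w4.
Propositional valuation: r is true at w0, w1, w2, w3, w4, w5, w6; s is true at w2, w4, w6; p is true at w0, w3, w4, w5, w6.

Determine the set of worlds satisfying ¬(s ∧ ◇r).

Let φ = ¬(s ∧ ◇r). Evaluate φ at each world:
  w0 (successors {w2}): φ is true.
  w1 (successors {w0, w2, w3}): φ is true.
  w2 (successors {w2, w3, w5, w6}): φ is false.
  w3 (successors {w2, w3, w4, w6}): φ is true.
  w4 (successors {w1, w4, w6}): φ is false.
  w5 (successors {w0, w4}): φ is true.
  w6 (successors {w0, w1, w3, w4}): φ is false.
For instance, at w2:
  At w2: s ∧ ◇r is true, so ¬(s ∧ ◇r) is false.
    At w2: s is true, ◇r is true, so s ∧ ◇r is true.
      At w2: ◇r requires r at some successor in {w2, w3, w5, w6}.
        r holds at w2, so ◇r is true at w2.
Satisfying worlds: {w0, w1, w3, w5}

w0, w1, w3, w5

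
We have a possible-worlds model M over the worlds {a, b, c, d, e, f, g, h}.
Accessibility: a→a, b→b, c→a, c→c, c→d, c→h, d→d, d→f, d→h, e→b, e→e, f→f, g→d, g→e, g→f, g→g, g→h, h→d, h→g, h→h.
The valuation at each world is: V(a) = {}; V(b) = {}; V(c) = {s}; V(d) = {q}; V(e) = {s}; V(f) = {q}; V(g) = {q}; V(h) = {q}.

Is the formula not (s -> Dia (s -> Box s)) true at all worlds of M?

Recall that Box ψ holds at a world iff ψ holds at every accessible world, and Dia ψ holds iff ψ holds at some accessible world.
Let φ = not (s -> Dia (s -> Box s)). Evaluate φ at each world:
  a (successors {a}): φ is false.
  b (successors {b}): φ is false.
  c (successors {a, c, d, h}): φ is false.
  d (successors {d, f, h}): φ is false.
  e (successors {b, e}): φ is false.
  f (successors {f}): φ is false.
  g (successors {d, e, f, g, h}): φ is false.
  h (successors {d, g, h}): φ is false.
Detail at a (counterexample):
  At a: s -> Dia (s -> Box s) is true, so not (s -> Dia (s -> Box s)) is false.
    At a: s is false, Dia (s -> Box s) is true, so s -> Dia (s -> Box s) is true.
      At a: Dia (s -> Box s) requires s -> Box s at some successor in {a}.
        s -> Box s holds at a, so Dia (s -> Box s) is true at a.

No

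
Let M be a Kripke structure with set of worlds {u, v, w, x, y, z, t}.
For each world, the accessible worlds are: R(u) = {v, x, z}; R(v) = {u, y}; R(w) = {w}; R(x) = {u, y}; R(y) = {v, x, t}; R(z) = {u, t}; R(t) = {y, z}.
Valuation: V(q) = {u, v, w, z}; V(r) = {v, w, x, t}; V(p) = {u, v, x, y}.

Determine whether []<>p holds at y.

At y: []<>p requires <>p at every successor {v, x, t}.
    At v: <>p requires p at some successor in {u, y}.
      p holds at u, so <>p is true at v.
    At x: <>p requires p at some successor in {u, y}.
      p holds at u, so <>p is true at x.
    At t: <>p requires p at some successor in {y, z}.
      p holds at y, so <>p is true at t.
So []<>p is true at y.

Yes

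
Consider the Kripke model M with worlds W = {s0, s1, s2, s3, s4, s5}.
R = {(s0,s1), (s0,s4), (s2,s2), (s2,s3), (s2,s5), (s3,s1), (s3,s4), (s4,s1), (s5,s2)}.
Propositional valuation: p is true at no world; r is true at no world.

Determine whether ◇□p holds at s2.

No

At s2: ◇□p requires □p at some successor in {s2, s3, s5}.
  At s2: □p is false.
  At s3: □p is false.
  At s5: □p is false.
So ◇□p is false at s2.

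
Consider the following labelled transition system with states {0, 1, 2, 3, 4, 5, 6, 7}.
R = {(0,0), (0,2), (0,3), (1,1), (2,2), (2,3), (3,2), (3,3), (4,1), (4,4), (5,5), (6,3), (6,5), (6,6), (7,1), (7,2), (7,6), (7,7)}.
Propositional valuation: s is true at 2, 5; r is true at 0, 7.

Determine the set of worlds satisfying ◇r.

Recall that ◇ψ holds at a world iff ψ holds at some accessible world.
Let φ = ◇r. Evaluate φ at each world:
  0 (successors {0, 2, 3}): φ is true.
  1 (successors {1}): φ is false.
  2 (successors {2, 3}): φ is false.
  3 (successors {2, 3}): φ is false.
  4 (successors {1, 4}): φ is false.
  5 (successors {5}): φ is false.
  6 (successors {3, 5, 6}): φ is false.
  7 (successors {1, 2, 6, 7}): φ is true.
For instance, at 0:
  At 0: ◇r requires r at some successor in {0, 2, 3}.
    r holds at 0, so ◇r is true at 0.
Satisfying worlds: {0, 7}

0, 7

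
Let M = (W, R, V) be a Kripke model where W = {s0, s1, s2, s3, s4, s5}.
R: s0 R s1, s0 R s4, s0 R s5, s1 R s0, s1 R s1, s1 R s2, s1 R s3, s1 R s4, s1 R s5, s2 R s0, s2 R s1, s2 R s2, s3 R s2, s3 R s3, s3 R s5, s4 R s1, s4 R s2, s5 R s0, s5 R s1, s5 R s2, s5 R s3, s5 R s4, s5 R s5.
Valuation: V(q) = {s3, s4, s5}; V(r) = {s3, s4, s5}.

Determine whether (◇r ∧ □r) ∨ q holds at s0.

No

Recall that □ψ holds at a world iff ψ holds at every accessible world, and ◇ψ holds iff ψ holds at some accessible world.
At s0: ◇r ∧ □r is false, q is false, so (◇r ∧ □r) ∨ q is false.
  At s0: ◇r is true, □r is false, so ◇r ∧ □r is false.
    At s0: ◇r requires r at some successor in {s1, s4, s5}.
      r holds at s4, so ◇r is true at s0.
    At s0: □r requires r at every successor {s1, s4, s5}.
      r fails at s1, so □r is false at s0.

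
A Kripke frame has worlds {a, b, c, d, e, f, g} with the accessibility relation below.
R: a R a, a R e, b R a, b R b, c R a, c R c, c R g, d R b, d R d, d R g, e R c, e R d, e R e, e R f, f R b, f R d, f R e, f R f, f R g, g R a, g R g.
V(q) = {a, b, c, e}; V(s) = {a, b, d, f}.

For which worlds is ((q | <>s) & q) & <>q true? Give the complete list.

a, b, c, e

Let φ = ((q | <>s) & q) & <>q. Evaluate φ at each world:
  a (successors {a, e}): φ is true.
  b (successors {a, b}): φ is true.
  c (successors {a, c, g}): φ is true.
  d (successors {b, d, g}): φ is false.
  e (successors {c, d, e, f}): φ is true.
  f (successors {b, d, e, f, g}): φ is false.
  g (successors {a, g}): φ is false.
For instance, at c:
  At c: (q | <>s) & q is true, <>q is true, so ((q | <>s) & q) & <>q is true.
    At c: q | <>s is true, q is true, so (q | <>s) & q is true.
      At c: q is true, <>s is true, so q | <>s is true.
    At c: <>q requires q at some successor in {a, c, g}.
      q holds at a, so <>q is true at c.
Satisfying worlds: {a, b, c, e}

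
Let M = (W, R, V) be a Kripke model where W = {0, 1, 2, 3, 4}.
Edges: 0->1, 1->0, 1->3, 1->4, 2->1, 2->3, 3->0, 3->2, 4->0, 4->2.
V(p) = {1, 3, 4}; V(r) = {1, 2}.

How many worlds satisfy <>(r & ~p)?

2

Recall that <>ψ holds at a world iff ψ holds at some accessible world.
Let φ = <>(r & ~p). Evaluate φ at each world:
  0 (successors {1}): φ is false.
  1 (successors {0, 3, 4}): φ is false.
  2 (successors {1, 3}): φ is false.
  3 (successors {0, 2}): φ is true.
  4 (successors {0, 2}): φ is true.
For instance, at 2:
  At 2: <>(r & ~p) requires r & ~p at some successor in {1, 3}.
    At 1: r & ~p is false.
    At 3: r & ~p is false.
  So <>(r & ~p) is false at 2.
Satisfying worlds: {3, 4}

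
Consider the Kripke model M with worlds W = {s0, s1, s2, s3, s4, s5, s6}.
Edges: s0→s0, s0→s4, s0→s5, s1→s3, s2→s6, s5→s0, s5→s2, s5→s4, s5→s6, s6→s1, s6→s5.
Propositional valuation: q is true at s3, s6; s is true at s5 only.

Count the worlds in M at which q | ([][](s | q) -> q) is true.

Recall that []ψ holds at a world iff ψ holds at every accessible world, and <>ψ holds iff ψ holds at some accessible world.
Let φ = q | ([][](s | q) -> q). Evaluate φ at each world:
  s0 (successors {s0, s4, s5}): φ is true.
  s1 (successors {s3}): φ is false.
  s2 (successors {s6}): φ is true.
  s3 (successors ∅): φ is true.
  s4 (successors ∅): φ is false.
  s5 (successors {s0, s2, s4, s6}): φ is true.
  s6 (successors {s1, s5}): φ is true.
For instance, at s5:
  At s5: q is false, [][](s | q) -> q is true, so q | ([][](s | q) -> q) is true.
    At s5: [][](s | q) is false, q is false, so [][](s | q) -> q is true.
      At s5: [][](s | q) requires [](s | q) at every successor {s0, s2, s4, s6}.
        [](s | q) fails at s0, so [][](s | q) is false at s5.
Satisfying worlds: {s0, s2, s3, s5, s6}

5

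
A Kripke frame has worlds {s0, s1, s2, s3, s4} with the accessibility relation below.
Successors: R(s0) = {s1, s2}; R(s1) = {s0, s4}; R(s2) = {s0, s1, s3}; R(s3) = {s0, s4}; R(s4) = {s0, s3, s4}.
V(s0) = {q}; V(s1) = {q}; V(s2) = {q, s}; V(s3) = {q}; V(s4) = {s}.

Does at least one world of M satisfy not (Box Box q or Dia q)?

No

Let φ = not (Box Box q or Dia q). Evaluate φ at each world:
  s0 (successors {s1, s2}): φ is false.
  s1 (successors {s0, s4}): φ is false.
  s2 (successors {s0, s1, s3}): φ is false.
  s3 (successors {s0, s4}): φ is false.
  s4 (successors {s0, s3, s4}): φ is false.
For instance, at s3:
  At s3: Box Box q or Dia q is true, so not (Box Box q or Dia q) is false.
    At s3: Box Box q is false, Dia q is true, so Box Box q or Dia q is true.
      At s3: Box Box q requires Box q at every successor {s0, s4}.
        Box q fails at s4, so Box Box q is false at s3.
      At s3: Dia q requires q at some successor in {s0, s4}.
        q holds at s0, so Dia q is true at s3.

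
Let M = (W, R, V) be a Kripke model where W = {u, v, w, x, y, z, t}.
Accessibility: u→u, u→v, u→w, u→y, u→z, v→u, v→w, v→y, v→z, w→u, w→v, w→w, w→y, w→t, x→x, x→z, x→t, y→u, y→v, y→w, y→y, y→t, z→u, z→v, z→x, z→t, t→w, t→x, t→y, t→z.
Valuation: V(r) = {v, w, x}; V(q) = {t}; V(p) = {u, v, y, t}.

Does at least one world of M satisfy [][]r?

Let φ = [][]r. Evaluate φ at each world:
  u (successors {u, v, w, y, z}): φ is false.
  v (successors {u, w, y, z}): φ is false.
  w (successors {u, v, w, y, t}): φ is false.
  x (successors {x, z, t}): φ is false.
  y (successors {u, v, w, y, t}): φ is false.
  z (successors {u, v, x, t}): φ is false.
  t (successors {w, x, y, z}): φ is false.
For instance, at u:
  At u: [][]r requires []r at every successor {u, v, w, y, z}.
    []r fails at u, so [][]r is false at u.
      At u: []r requires r at every successor {u, v, w, y, z}.
        r fails at u, so []r is false at u.

No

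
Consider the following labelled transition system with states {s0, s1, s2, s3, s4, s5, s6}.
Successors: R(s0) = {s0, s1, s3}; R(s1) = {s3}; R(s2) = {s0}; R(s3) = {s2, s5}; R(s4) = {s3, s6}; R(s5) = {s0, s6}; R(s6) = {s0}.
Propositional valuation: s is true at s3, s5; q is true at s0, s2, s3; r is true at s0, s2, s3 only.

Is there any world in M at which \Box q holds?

Let φ = \Box q. Evaluate φ at each world:
  s0 (successors {s0, s1, s3}): φ is false.
  s1 (successors {s3}): φ is true.
  s2 (successors {s0}): φ is true.
  s3 (successors {s2, s5}): φ is false.
  s4 (successors {s3, s6}): φ is false.
  s5 (successors {s0, s6}): φ is false.
  s6 (successors {s0}): φ is true.
Detail at s1 (witness):
  At s1: \Box q requires q at every successor {s3}.
    At s3: q is true.
  So \Box q is true at s1.

Yes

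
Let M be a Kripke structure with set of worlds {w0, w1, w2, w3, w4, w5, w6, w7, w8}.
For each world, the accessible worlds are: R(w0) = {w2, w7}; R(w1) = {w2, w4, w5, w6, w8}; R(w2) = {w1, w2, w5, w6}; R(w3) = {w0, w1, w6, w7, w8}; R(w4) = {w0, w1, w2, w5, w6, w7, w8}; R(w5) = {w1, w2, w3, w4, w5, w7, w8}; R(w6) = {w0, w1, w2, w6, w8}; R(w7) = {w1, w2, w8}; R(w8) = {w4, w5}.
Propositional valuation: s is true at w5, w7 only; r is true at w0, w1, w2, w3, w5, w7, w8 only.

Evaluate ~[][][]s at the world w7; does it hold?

Yes

At w7: [][][]s is false, so ~[][][]s is true.
  At w7: [][][]s requires [][]s at every successor {w1, w2, w8}.
    [][]s fails at w1, so [][][]s is false at w7.
      At w1: [][]s requires []s at every successor {w2, w4, w5, w6, w8}.
        []s fails at w2, so [][]s is false at w1.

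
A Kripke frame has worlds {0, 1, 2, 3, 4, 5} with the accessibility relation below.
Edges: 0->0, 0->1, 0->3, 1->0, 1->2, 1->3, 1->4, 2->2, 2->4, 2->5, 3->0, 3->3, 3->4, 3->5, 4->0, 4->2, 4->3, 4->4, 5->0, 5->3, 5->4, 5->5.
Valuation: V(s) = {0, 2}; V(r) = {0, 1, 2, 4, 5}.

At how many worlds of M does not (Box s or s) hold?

Let φ = not (Box s or s). Evaluate φ at each world:
  0 (successors {0, 1, 3}): φ is false.
  1 (successors {0, 2, 3, 4}): φ is true.
  2 (successors {2, 4, 5}): φ is false.
  3 (successors {0, 3, 4, 5}): φ is true.
  4 (successors {0, 2, 3, 4}): φ is true.
  5 (successors {0, 3, 4, 5}): φ is true.
For instance, at 3:
  At 3: Box s or s is false, so not (Box s or s) is true.
    At 3: Box s is false, s is false, so Box s or s is false.
      At 3: Box s requires s at every successor {0, 3, 4, 5}.
        s fails at 3, so Box s is false at 3.
Satisfying worlds: {1, 3, 4, 5}

4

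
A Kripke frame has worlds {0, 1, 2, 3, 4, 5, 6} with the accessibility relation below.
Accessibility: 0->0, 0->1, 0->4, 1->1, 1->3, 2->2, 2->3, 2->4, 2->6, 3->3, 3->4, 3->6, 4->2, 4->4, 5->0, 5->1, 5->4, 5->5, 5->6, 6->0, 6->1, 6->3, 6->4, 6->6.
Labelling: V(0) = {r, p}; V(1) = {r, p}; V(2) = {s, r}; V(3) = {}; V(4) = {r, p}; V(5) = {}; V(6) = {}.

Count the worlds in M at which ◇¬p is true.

6

Let φ = ◇¬p. Evaluate φ at each world:
  0 (successors {0, 1, 4}): φ is false.
  1 (successors {1, 3}): φ is true.
  2 (successors {2, 3, 4, 6}): φ is true.
  3 (successors {3, 4, 6}): φ is true.
  4 (successors {2, 4}): φ is true.
  5 (successors {0, 1, 4, 5, 6}): φ is true.
  6 (successors {0, 1, 3, 4, 6}): φ is true.
For instance, at 2:
  At 2: ◇¬p requires ¬p at some successor in {2, 3, 4, 6}.
    ¬p holds at 2, so ◇¬p is true at 2.
Satisfying worlds: {1, 2, 3, 4, 5, 6}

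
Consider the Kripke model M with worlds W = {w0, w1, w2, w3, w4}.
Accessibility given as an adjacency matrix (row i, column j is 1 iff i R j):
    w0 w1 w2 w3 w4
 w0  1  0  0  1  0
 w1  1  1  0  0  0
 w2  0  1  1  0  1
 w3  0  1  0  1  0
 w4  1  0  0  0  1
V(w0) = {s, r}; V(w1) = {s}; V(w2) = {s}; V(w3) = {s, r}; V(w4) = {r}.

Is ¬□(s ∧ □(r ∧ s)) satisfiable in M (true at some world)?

Yes

Let φ = ¬□(s ∧ □(r ∧ s)). Evaluate φ at each world:
  w0 (successors {w0, w3}): φ is true.
  w1 (successors {w0, w1}): φ is true.
  w2 (successors {w1, w2, w4}): φ is true.
  w3 (successors {w1, w3}): φ is true.
  w4 (successors {w0, w4}): φ is true.
Detail at w0 (witness):
  At w0: □(s ∧ □(r ∧ s)) is false, so ¬□(s ∧ □(r ∧ s)) is true.
    At w0: □(s ∧ □(r ∧ s)) requires s ∧ □(r ∧ s) at every successor {w0, w3}.
      s ∧ □(r ∧ s) fails at w3, so □(s ∧ □(r ∧ s)) is false at w0.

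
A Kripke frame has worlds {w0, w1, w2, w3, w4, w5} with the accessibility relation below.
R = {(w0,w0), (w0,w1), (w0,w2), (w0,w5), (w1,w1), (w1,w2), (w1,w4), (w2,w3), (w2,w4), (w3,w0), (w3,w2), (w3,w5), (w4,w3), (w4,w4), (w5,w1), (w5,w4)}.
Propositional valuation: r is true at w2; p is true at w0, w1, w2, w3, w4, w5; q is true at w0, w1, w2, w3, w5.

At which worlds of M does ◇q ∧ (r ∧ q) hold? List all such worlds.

Let φ = ◇q ∧ (r ∧ q). Evaluate φ at each world:
  w0 (successors {w0, w1, w2, w5}): φ is false.
  w1 (successors {w1, w2, w4}): φ is false.
  w2 (successors {w3, w4}): φ is true.
  w3 (successors {w0, w2, w5}): φ is false.
  w4 (successors {w3, w4}): φ is false.
  w5 (successors {w1, w4}): φ is false.
For instance, at w3:
  At w3: ◇q is true, r ∧ q is false, so ◇q ∧ (r ∧ q) is false.
    At w3: ◇q requires q at some successor in {w0, w2, w5}.
      q holds at w0, so ◇q is true at w3.
Satisfying worlds: {w2}

w2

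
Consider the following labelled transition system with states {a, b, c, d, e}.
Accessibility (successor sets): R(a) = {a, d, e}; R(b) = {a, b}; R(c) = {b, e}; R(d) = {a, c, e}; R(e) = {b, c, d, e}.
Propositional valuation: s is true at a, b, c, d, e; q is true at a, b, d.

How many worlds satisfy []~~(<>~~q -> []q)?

0

Let φ = []~~(<>~~q -> []q). Evaluate φ at each world:
  a (successors {a, d, e}): φ is false.
  b (successors {a, b}): φ is false.
  c (successors {b, e}): φ is false.
  d (successors {a, c, e}): φ is false.
  e (successors {b, c, d, e}): φ is false.
For instance, at a:
  At a: []~~(<>~~q -> []q) requires ~~(<>~~q -> []q) at every successor {a, d, e}.
    ~~(<>~~q -> []q) fails at a, so []~~(<>~~q -> []q) is false at a.
      At a: ~(<>~~q -> []q) is true, so ~~(<>~~q -> []q) is false.
Satisfying worlds: none.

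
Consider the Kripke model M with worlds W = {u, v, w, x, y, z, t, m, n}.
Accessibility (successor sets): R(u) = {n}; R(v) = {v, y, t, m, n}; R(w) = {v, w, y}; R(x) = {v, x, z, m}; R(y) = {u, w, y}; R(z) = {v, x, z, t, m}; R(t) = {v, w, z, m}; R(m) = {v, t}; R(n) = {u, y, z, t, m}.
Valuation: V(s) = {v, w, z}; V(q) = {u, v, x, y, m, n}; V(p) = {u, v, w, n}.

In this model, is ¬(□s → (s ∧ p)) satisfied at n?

At n: □s → (s ∧ p) is true, so ¬(□s → (s ∧ p)) is false.
  At n: □s is false, s ∧ p is false, so □s → (s ∧ p) is true.
    At n: □s requires s at every successor {u, y, z, t, m}.
      s fails at u, so □s is false at n.

No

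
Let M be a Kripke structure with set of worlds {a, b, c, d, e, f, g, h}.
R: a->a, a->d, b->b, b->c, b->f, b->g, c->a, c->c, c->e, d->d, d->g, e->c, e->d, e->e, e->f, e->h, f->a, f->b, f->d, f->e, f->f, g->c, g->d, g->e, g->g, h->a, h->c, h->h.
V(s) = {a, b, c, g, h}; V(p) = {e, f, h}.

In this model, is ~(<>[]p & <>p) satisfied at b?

At b: <>[]p & <>p is false, so ~(<>[]p & <>p) is true.
  At b: <>[]p is false, <>p is true, so <>[]p & <>p is false.
    At b: <>[]p requires []p at some successor in {b, c, f, g}.
      At b: []p is false.
      At c: []p is false.
      At f: []p is false.
      At g: []p is false.
    So <>[]p is false at b.
    At b: <>p requires p at some successor in {b, c, f, g}.
      p holds at f, so <>p is true at b.

Yes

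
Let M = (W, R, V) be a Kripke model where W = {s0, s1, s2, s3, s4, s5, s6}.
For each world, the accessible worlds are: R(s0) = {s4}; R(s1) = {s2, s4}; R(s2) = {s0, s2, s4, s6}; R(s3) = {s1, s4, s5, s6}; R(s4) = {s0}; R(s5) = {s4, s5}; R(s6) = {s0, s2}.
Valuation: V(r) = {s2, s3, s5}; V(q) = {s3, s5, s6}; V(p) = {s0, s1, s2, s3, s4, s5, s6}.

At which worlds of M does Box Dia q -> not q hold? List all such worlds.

s0, s1, s2, s3, s4, s5, s6

Let φ = Box Dia q -> not q. Evaluate φ at each world:
  s0 (successors {s4}): φ is true.
  s1 (successors {s2, s4}): φ is true.
  s2 (successors {s0, s2, s4, s6}): φ is true.
  s3 (successors {s1, s4, s5, s6}): φ is true.
  s4 (successors {s0}): φ is true.
  s5 (successors {s4, s5}): φ is true.
  s6 (successors {s0, s2}): φ is true.
For instance, at s2:
  At s2: Box Dia q is false, not q is true, so Box Dia q -> not q is true.
    At s2: Box Dia q requires Dia q at every successor {s0, s2, s4, s6}.
      Dia q fails at s0, so Box Dia q is false at s2.
Satisfying worlds: {s0, s1, s2, s3, s4, s5, s6}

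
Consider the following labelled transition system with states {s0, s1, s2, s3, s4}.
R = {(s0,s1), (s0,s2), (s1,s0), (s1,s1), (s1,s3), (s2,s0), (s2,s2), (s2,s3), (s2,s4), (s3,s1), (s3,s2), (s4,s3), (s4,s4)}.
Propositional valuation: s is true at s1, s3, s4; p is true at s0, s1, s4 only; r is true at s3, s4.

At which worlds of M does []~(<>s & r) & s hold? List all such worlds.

Let φ = []~(<>s & r) & s. Evaluate φ at each world:
  s0 (successors {s1, s2}): φ is false.
  s1 (successors {s0, s1, s3}): φ is false.
  s2 (successors {s0, s2, s3, s4}): φ is false.
  s3 (successors {s1, s2}): φ is true.
  s4 (successors {s3, s4}): φ is false.
For instance, at s4:
  At s4: []~(<>s & r) is false, s is true, so []~(<>s & r) & s is false.
    At s4: []~(<>s & r) requires ~(<>s & r) at every successor {s3, s4}.
      ~(<>s & r) fails at s3, so []~(<>s & r) is false at s4.
Satisfying worlds: {s3}

s3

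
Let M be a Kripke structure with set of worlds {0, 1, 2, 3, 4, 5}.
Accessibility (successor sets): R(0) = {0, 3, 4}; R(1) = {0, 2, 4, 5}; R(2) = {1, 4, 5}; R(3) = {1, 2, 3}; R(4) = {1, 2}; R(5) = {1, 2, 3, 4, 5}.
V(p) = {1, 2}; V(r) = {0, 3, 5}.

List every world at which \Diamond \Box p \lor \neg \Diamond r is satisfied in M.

0, 1, 2, 4, 5

Let φ = \Diamond \Box p \lor \neg \Diamond r. Evaluate φ at each world:
  0 (successors {0, 3, 4}): φ is true.
  1 (successors {0, 2, 4, 5}): φ is true.
  2 (successors {1, 4, 5}): φ is true.
  3 (successors {1, 2, 3}): φ is false.
  4 (successors {1, 2}): φ is true.
  5 (successors {1, 2, 3, 4, 5}): φ is true.
For instance, at 2:
  At 2: \Diamond \Box p is true, \neg \Diamond r is false, so \Diamond \Box p \lor \neg \Diamond r is true.
    At 2: \Diamond \Box p requires \Box p at some successor in {1, 4, 5}.
      \Box p holds at 4, so \Diamond \Box p is true at 2.
    At 2: \Diamond r is true, so \neg \Diamond r is false.
      At 2: \Diamond r requires r at some successor in {1, 4, 5}.
        r holds at 5, so \Diamond r is true at 2.
Satisfying worlds: {0, 1, 2, 4, 5}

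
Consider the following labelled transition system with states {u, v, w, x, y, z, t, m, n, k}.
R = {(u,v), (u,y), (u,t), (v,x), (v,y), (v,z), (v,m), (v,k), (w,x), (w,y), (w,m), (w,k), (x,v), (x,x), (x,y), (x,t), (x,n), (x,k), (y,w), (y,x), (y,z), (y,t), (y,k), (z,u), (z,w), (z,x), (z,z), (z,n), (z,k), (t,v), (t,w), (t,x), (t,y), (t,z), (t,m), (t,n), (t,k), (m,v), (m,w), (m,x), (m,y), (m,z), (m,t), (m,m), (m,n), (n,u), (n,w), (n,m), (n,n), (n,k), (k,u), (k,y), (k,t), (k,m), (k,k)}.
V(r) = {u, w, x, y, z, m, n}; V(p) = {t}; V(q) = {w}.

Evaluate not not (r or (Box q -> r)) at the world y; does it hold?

Yes

Recall that Box ψ holds at a world iff ψ holds at every accessible world, and Dia ψ holds iff ψ holds at some accessible world.
At y: not (r or (Box q -> r)) is false, so not not (r or (Box q -> r)) is true.
  At y: r or (Box q -> r) is true, so not (r or (Box q -> r)) is false.
    At y: r is true, Box q -> r is true, so r or (Box q -> r) is true.
      At y: Box q is false, r is true, so Box q -> r is true.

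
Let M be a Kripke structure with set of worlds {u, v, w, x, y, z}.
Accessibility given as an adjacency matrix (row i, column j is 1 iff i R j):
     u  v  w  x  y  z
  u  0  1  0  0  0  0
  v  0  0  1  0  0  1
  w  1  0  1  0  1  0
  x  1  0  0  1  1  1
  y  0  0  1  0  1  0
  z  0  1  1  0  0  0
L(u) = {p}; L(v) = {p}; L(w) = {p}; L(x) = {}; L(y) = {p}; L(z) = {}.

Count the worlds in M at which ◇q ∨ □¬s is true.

6

Let φ = ◇q ∨ □¬s. Evaluate φ at each world:
  u (successors {v}): φ is true.
  v (successors {w, z}): φ is true.
  w (successors {u, w, y}): φ is true.
  x (successors {u, x, y, z}): φ is true.
  y (successors {w, y}): φ is true.
  z (successors {v, w}): φ is true.
For instance, at w:
  At w: ◇q is false, □¬s is true, so ◇q ∨ □¬s is true.
    At w: ◇q requires q at some successor in {u, w, y}.
      At u: q is false.
      At w: q is false.
      At y: q is false.
    So ◇q is false at w.
    At w: □¬s requires ¬s at every successor {u, w, y}.
      At u: ¬s is true.
      At w: ¬s is true.
      At y: ¬s is true.
    So □¬s is true at w.
Satisfying worlds: {u, v, w, x, y, z}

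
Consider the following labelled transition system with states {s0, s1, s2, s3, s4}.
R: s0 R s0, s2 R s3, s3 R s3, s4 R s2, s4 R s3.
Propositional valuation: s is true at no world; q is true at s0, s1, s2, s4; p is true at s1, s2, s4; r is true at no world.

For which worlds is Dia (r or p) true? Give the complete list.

s4

Let φ = Dia (r or p). Evaluate φ at each world:
  s0 (successors {s0}): φ is false.
  s1 (successors ∅): φ is false.
  s2 (successors {s3}): φ is false.
  s3 (successors {s3}): φ is false.
  s4 (successors {s2, s3}): φ is true.
For instance, at s2:
  At s2: Dia (r or p) requires r or p at some successor in {s3}.
    At s3: r or p is false.
  So Dia (r or p) is false at s2.
Satisfying worlds: {s4}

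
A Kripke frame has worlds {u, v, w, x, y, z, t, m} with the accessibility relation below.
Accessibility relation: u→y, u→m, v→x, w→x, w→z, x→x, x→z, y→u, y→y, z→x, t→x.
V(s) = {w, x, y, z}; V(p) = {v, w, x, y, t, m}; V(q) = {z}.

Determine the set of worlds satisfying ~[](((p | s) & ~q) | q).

y

Let φ = ~[](((p | s) & ~q) | q). Evaluate φ at each world:
  u (successors {y, m}): φ is false.
  v (successors {x}): φ is false.
  w (successors {x, z}): φ is false.
  x (successors {x, z}): φ is false.
  y (successors {u, y}): φ is true.
  z (successors {x}): φ is false.
  t (successors {x}): φ is false.
  m (successors ∅): φ is false.
For instance, at y:
  At y: [](((p | s) & ~q) | q) is false, so ~[](((p | s) & ~q) | q) is true.
    At y: [](((p | s) & ~q) | q) requires ((p | s) & ~q) | q at every successor {u, y}.
      ((p | s) & ~q) | q fails at u, so [](((p | s) & ~q) | q) is false at y.
Satisfying worlds: {y}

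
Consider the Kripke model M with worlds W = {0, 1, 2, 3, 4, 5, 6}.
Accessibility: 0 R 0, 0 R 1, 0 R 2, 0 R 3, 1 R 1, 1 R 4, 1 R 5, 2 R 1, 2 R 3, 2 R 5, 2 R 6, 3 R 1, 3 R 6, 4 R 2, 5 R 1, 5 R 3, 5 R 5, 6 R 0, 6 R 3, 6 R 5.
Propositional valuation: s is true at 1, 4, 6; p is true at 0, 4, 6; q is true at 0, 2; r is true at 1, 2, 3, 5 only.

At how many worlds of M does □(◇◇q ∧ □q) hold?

0

Let φ = □(◇◇q ∧ □q). Evaluate φ at each world:
  0 (successors {0, 1, 2, 3}): φ is false.
  1 (successors {1, 4, 5}): φ is false.
  2 (successors {1, 3, 5, 6}): φ is false.
  3 (successors {1, 6}): φ is false.
  4 (successors {2}): φ is false.
  5 (successors {1, 3, 5}): φ is false.
  6 (successors {0, 3, 5}): φ is false.
For instance, at 1:
  At 1: □(◇◇q ∧ □q) requires ◇◇q ∧ □q at every successor {1, 4, 5}.
    ◇◇q ∧ □q fails at 1, so □(◇◇q ∧ □q) is false at 1.
      At 1: ◇◇q is true, □q is false, so ◇◇q ∧ □q is false.
Satisfying worlds: none.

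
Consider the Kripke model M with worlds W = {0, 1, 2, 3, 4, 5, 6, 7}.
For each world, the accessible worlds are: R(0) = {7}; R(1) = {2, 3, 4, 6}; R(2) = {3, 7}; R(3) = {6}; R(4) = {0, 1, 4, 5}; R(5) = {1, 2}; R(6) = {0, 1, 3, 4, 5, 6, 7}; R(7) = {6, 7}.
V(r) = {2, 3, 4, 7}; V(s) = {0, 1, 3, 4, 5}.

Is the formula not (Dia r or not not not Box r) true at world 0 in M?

At 0: Dia r or not not not Box r is true, so not (Dia r or not not not Box r) is false.
  At 0: Dia r is true, not not not Box r is false, so Dia r or not not not Box r is true.
    At 0: Dia r requires r at some successor in {7}.
      r holds at 7, so Dia r is true at 0.
    At 0: not not Box r is true, so not not not Box r is false.
      At 0: not Box r is false, so not not Box r is true.

No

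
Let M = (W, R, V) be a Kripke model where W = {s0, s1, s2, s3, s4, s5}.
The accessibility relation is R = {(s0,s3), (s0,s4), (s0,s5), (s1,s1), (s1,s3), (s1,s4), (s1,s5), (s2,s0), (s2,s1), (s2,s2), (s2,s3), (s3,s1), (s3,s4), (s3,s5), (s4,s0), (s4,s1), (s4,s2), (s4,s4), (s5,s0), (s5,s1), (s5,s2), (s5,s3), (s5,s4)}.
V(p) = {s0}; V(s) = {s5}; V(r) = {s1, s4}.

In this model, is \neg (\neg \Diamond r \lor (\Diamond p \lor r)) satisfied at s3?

Yes

At s3: \neg \Diamond r \lor (\Diamond p \lor r) is false, so \neg (\neg \Diamond r \lor (\Diamond p \lor r)) is true.
  At s3: \neg \Diamond r is false, \Diamond p \lor r is false, so \neg \Diamond r \lor (\Diamond p \lor r) is false.
    At s3: \Diamond r is true, so \neg \Diamond r is false.
      At s3: \Diamond r requires r at some successor in {s1, s4, s5}.
        r holds at s1, so \Diamond r is true at s3.
    At s3: \Diamond p is false, r is false, so \Diamond p \lor r is false.
      At s3: \Diamond p requires p at some successor in {s1, s4, s5}.
        At s1: p is false.
        At s4: p is false.
        At s5: p is false.
      So \Diamond p is false at s3.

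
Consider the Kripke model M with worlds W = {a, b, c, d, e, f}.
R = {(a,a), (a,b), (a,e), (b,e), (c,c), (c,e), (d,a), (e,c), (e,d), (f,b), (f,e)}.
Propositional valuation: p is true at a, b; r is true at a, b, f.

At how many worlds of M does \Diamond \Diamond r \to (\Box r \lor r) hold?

Let φ = \Diamond \Diamond r \to (\Box r \lor r). Evaluate φ at each world:
  a (successors {a, b, e}): φ is true.
  b (successors {e}): φ is true.
  c (successors {c, e}): φ is true.
  d (successors {a}): φ is true.
  e (successors {c, d}): φ is false.
  f (successors {b, e}): φ is true.
For instance, at e:
  At e: \Diamond \Diamond r is true, \Box r \lor r is false, so \Diamond \Diamond r \to (\Box r \lor r) is false.
    At e: \Diamond \Diamond r requires \Diamond r at some successor in {c, d}.
      \Diamond r holds at d, so \Diamond \Diamond r is true at e.
    At e: \Box r is false, r is false, so \Box r \lor r is false.
      At e: \Box r requires r at every successor {c, d}.
        r fails at c, so \Box r is false at e.
Satisfying worlds: {a, b, c, d, f}

5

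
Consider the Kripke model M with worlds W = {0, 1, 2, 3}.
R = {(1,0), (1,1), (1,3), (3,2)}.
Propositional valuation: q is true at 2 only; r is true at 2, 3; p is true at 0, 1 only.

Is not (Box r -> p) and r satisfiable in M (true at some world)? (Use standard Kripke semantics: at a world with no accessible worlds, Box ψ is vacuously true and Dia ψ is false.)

Yes

Let φ = not (Box r -> p) and r. Evaluate φ at each world:
  0 (successors ∅): φ is false.
  1 (successors {0, 1, 3}): φ is false.
  2 (successors ∅): φ is true.
  3 (successors {2}): φ is true.
Detail at 2 (witness):
  At 2: not (Box r -> p) is true, r is true, so not (Box r -> p) and r is true.
    At 2: Box r -> p is false, so not (Box r -> p) is true.
      At 2: Box r is true, p is false, so Box r -> p is false.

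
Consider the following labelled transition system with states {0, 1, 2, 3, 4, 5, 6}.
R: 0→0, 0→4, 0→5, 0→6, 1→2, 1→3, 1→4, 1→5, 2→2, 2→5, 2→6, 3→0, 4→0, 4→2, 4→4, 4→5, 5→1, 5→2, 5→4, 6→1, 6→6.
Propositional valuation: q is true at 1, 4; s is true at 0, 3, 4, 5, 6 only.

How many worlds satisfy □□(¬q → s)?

Let φ = □□(¬q → s). Evaluate φ at each world:
  0 (successors {0, 4, 5, 6}): φ is false.
  1 (successors {2, 3, 4, 5}): φ is false.
  2 (successors {2, 5, 6}): φ is false.
  3 (successors {0}): φ is true.
  4 (successors {0, 2, 4, 5}): φ is false.
  5 (successors {1, 2, 4}): φ is false.
  6 (successors {1, 6}): φ is false.
For instance, at 6:
  At 6: □□(¬q → s) requires □(¬q → s) at every successor {1, 6}.
    □(¬q → s) fails at 1, so □□(¬q → s) is false at 6.
      At 1: □(¬q → s) requires ¬q → s at every successor {2, 3, 4, 5}.
        ¬q → s fails at 2, so □(¬q → s) is false at 1.
Satisfying worlds: {3}

1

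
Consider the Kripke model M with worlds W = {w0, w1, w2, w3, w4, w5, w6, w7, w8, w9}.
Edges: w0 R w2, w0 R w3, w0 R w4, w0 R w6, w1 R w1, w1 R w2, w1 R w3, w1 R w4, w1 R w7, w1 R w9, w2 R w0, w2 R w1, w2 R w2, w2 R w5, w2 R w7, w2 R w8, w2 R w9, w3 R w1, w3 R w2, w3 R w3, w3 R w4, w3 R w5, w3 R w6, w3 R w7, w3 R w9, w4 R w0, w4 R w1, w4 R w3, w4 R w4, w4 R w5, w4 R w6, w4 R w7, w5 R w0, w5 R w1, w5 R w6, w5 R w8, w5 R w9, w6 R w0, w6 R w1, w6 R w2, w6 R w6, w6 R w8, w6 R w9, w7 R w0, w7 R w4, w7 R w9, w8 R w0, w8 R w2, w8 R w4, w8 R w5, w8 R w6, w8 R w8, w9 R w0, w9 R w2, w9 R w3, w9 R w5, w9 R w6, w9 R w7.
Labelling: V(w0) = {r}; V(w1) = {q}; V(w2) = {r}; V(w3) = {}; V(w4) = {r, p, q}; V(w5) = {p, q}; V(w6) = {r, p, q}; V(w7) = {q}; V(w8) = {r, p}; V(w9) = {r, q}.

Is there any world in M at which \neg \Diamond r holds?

Let φ = \neg \Diamond r. Evaluate φ at each world:
  w0 (successors {w2, w3, w4, w6}): φ is false.
  w1 (successors {w1, w2, w3, w4, w7, w9}): φ is false.
  w2 (successors {w0, w1, w2, w5, w7, w8, w9}): φ is false.
  w3 (successors {w1, w2, w3, w4, w5, w6, w7, w9}): φ is false.
  w4 (successors {w0, w1, w3, w4, w5, w6, w7}): φ is false.
  w5 (successors {w0, w1, w6, w8, w9}): φ is false.
  w6 (successors {w0, w1, w2, w6, w8, w9}): φ is false.
  w7 (successors {w0, w4, w9}): φ is false.
  w8 (successors {w0, w2, w4, w5, w6, w8}): φ is false.
  w9 (successors {w0, w2, w3, w5, w6, w7}): φ is false.
For instance, at w8:
  At w8: \Diamond r is true, so \neg \Diamond r is false.
    At w8: \Diamond r requires r at some successor in {w0, w2, w4, w5, w6, w8}.
      r holds at w0, so \Diamond r is true at w8.

No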